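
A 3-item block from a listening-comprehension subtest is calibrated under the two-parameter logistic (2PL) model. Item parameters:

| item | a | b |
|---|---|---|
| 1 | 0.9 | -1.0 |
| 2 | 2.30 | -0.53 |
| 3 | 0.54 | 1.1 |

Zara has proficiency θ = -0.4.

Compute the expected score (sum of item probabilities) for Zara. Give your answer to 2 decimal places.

P(θ) = 1 / (1 + exp(−a(θ − b)))
P_1 = 1/(1+e^{-0.5400}) = 0.6318
P_2 = 1/(1+e^{-0.2990}) = 0.5742
P_3 = 1/(1+e^{0.8100}) = 0.3079
E[score] = 0.6318 + 0.5742 + 0.3079 = 1.5139

1.51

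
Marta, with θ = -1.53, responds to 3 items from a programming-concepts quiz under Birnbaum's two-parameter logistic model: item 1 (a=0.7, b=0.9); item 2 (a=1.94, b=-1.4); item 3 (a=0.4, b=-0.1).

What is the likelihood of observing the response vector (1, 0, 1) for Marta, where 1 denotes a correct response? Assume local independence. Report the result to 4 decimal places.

0.0313

P(θ) = 1 / (1 + exp(−a(θ − b)))
P_1 = 1/(1+e^{1.7010}) = 0.1543
P_2 = 1/(1+e^{0.2522}) = 0.4373
P_3 = 1/(1+e^{0.5720}) = 0.3608
L = P_1 × (1−P_2) × P_3 = 0.1543 × 0.5627 × 0.3608 = 0.03133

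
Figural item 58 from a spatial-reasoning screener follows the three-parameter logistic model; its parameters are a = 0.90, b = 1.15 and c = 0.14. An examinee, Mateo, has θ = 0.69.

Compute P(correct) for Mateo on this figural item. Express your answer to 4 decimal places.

0.4822

P(θ) = c + (1 − c) · 1 / (1 + exp(−a(θ − b)))
Exponent: 0.90 × (0.69 − 1.15) = -0.4140
1/(1 + e^{0.4140}) = 0.3980
P = 0.14 + 0.86 × 0.3980 = 0.4822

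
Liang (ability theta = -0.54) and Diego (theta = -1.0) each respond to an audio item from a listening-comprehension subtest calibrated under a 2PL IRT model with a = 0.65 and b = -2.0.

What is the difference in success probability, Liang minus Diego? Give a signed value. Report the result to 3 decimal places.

0.064

P(theta) = 1 / (1 + exp(−a(theta − b)))
P(Liang) = 0.7209  [exponent 0.9490]
P(Diego) = 0.6570  [exponent 0.6500]
Difference = 0.7209 − 0.6570 = 0.0639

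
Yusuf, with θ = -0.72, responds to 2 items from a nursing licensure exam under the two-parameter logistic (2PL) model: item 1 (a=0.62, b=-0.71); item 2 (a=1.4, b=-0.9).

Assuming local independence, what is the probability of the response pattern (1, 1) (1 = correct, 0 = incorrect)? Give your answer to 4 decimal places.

0.2805

P(θ) = 1 / (1 + exp(−a(θ − b)))
P_1 = 1/(1+e^{0.0062}) = 0.4985
P_2 = 1/(1+e^{-0.2520}) = 0.5627
L = P_1 × P_2 = 0.4985 × 0.5627 = 0.28046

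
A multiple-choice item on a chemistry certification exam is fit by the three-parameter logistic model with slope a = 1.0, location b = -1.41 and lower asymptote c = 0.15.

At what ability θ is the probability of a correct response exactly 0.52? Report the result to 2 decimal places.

-1.67

P(θ) = c + (1 − c) · 1 / (1 + exp(−a(θ − b)))
Remove guessing floor: (0.52 − 0.15)/(1 − 0.15) = 0.4353
logit = ln(0.4353/0.5647) = -0.2603
θ = b + logit/(a) = -1.41 + (-0.2603)/1.0000 = -1.6703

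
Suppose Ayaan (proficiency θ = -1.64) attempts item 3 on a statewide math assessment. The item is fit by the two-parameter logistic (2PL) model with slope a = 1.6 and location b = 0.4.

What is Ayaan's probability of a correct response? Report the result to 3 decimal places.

0.037

P(θ) = 1 / (1 + exp(−a(θ − b)))
Exponent: 1.6 × (-1.64 − 0.4) = -3.2640
1/(1 + e^{3.2640}) = 0.0368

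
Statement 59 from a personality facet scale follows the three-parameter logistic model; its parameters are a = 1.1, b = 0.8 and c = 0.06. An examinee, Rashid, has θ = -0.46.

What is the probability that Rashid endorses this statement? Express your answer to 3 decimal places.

P(θ) = c + (1 − c) · 1 / (1 + exp(−a(θ − b)))
Exponent: 1.1 × (-0.46 − 0.8) = -1.3860
1/(1 + e^{1.3860}) = 0.2000
P = 0.06 + 0.94 × 0.2000 = 0.2480

0.248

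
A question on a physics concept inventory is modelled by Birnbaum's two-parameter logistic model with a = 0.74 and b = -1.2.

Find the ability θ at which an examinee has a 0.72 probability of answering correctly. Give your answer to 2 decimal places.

0.08

P(θ) = 1 / (1 + exp(−a(θ − b)))
logit = ln(0.7200/0.2800) = 0.9445
θ = b + logit/(a) = -1.2 + 0.9445/0.7400 = 0.0763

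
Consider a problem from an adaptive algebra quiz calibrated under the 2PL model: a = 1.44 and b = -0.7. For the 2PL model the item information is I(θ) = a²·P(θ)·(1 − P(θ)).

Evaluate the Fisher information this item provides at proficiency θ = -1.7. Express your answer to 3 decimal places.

P = 1/(1+e^{1.4400}) = 0.1915
P(1−P) = 0.1915 × 0.8085 = 0.1549
I = a² × P(1−P) = 1.44² × 0.1549 = 0.32111

0.321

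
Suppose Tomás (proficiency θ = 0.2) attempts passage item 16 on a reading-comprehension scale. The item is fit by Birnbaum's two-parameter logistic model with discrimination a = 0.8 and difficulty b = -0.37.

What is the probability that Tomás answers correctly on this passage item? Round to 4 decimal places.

P(θ) = 1 / (1 + exp(−a(θ − b)))
Exponent: 0.8 × (0.2 − (-0.37)) = 0.4560
1/(1 + e^{-0.4560}) = 0.6121

0.6121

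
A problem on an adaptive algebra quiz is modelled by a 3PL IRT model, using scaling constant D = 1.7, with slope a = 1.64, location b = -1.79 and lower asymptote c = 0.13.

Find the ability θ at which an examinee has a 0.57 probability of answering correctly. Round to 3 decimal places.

P(θ) = c + (1 − c) · 1 / (1 + exp(−D·a(θ − b)))
Remove guessing floor: (0.57 − 0.13)/(1 − 0.13) = 0.5057
logit = ln(0.5057/0.4943) = 0.0230
θ = b + logit/(1.7·a) = -1.79 + 0.0230/2.7880 = -1.7818

-1.782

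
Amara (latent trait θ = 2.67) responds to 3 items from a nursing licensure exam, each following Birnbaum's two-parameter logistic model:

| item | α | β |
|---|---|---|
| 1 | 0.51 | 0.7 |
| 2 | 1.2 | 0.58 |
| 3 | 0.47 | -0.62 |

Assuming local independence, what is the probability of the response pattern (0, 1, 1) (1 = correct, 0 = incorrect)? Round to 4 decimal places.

P(θ) = 1 / (1 + exp(−α(θ − β)))
P_1 = 1/(1+e^{-1.0047}) = 0.7320
P_2 = 1/(1+e^{-2.5080}) = 0.9247
P_3 = 1/(1+e^{-1.5463}) = 0.8244
L = (1−P_1) × P_2 × P_3 = 0.2680 × 0.9247 × 0.8244 = 0.20431

0.2043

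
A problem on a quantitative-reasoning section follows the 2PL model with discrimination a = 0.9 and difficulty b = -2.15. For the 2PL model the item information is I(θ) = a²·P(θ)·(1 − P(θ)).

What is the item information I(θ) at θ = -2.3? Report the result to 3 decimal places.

0.202

P = 1/(1+e^{0.1350}) = 0.4663
P(1−P) = 0.4663 × 0.5337 = 0.2489
I = a² × P(1−P) = 0.9² × 0.2489 = 0.20158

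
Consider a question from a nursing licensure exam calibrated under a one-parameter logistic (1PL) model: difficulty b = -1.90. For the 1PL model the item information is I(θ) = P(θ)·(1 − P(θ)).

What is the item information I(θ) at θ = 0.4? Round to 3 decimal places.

P = 1/(1+e^{-2.3000}) = 0.9089
P(1−P) = 0.9089 × 0.0911 = 0.0828
I = P(1−P) = 0.08282

0.083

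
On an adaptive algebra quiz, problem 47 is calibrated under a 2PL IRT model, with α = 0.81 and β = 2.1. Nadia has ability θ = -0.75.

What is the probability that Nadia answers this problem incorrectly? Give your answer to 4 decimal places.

P(θ) = 1 / (1 + exp(−α(θ − β)))
Exponent: 0.81 × (-0.75 − 2.1) = -2.3085
1/(1 + e^{2.3085}) = 0.0904
P(incorrect) = 1 − 0.0904 = 0.9096

0.9096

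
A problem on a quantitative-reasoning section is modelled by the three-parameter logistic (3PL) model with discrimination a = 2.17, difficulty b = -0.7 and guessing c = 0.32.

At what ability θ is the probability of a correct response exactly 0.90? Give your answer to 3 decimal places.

0.110

P(θ) = c + (1 − c) · 1 / (1 + exp(−a(θ − b)))
Remove guessing floor: (0.90 − 0.32)/(1 − 0.32) = 0.8529
logit = ln(0.8529/0.1471) = 1.7579
θ = b + logit/(a) = -0.7 + 1.7579/2.1700 = 0.1101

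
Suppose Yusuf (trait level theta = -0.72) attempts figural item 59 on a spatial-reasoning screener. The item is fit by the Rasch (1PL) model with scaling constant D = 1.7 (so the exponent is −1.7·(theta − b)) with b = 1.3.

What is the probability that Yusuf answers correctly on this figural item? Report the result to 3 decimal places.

0.031

P(theta) = 1 / (1 + exp(−D·(theta − b)))
Exponent: 1.7 × (-0.72 − 1.3) = -3.4340
1/(1 + e^{3.4340}) = 0.0312
P = 0.0312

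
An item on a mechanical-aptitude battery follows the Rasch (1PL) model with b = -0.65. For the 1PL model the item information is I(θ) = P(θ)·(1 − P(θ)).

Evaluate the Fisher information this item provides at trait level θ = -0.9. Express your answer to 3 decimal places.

P = 1/(1+e^{0.2500}) = 0.4378
P(1−P) = 0.4378 × 0.5622 = 0.2461
I = P(1−P) = 0.24613

0.246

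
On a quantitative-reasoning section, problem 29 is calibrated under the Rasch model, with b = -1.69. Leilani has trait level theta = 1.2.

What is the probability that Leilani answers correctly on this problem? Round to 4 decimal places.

P(theta) = 1 / (1 + exp(−(theta − b)))
Exponent: (1.2 − (-1.69)) = 2.8900
1/(1 + e^{-2.8900}) = 0.9473
P = 0.9473

0.9473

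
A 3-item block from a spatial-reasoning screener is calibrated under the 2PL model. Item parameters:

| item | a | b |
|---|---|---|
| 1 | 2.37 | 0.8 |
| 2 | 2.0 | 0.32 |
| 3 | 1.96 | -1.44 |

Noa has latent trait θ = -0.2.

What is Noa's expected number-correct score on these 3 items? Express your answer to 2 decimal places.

1.27

P(θ) = 1 / (1 + exp(−a(θ − b)))
P_1 = 1/(1+e^{2.3700}) = 0.0855
P_2 = 1/(1+e^{1.0400}) = 0.2611
P_3 = 1/(1+e^{-2.4304}) = 0.9191
E[score] = 0.0855 + 0.2611 + 0.9191 = 1.2658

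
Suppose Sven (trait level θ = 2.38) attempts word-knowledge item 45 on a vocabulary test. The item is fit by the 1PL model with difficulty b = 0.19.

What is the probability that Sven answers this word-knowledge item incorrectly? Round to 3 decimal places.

P(θ) = 1 / (1 + exp(−(θ − b)))
Exponent: (2.38 − 0.19) = 2.1900
1/(1 + e^{-2.1900}) = 0.8993
P = 0.8993
P(incorrect) = 1 − 0.8993 = 0.1007

0.101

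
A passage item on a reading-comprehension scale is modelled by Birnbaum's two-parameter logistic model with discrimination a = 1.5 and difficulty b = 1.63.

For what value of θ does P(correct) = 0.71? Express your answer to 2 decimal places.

2.23

P(θ) = 1 / (1 + exp(−a(θ − b)))
logit = ln(0.7100/0.2900) = 0.8954
θ = b + logit/(a) = 1.63 + 0.8954/1.5000 = 2.2269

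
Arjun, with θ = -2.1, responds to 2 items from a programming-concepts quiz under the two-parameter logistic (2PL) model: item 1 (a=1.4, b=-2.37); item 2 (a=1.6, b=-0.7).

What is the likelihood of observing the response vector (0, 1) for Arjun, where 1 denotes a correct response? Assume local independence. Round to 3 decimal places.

P(θ) = 1 / (1 + exp(−a(θ − b)))
P_1 = 1/(1+e^{-0.3780}) = 0.5934
P_2 = 1/(1+e^{2.2400}) = 0.0962
L = (1−P_1) × P_2 = 0.4066 × 0.0962 = 0.03912

0.039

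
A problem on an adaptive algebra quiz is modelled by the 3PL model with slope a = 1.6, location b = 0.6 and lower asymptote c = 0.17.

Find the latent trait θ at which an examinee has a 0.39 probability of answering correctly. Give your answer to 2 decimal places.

-0.04

P(θ) = c + (1 − c) · 1 / (1 + exp(−a(θ − b)))
Remove guessing floor: (0.39 − 0.17)/(1 − 0.17) = 0.2651
logit = ln(0.2651/0.7349) = -1.0198
θ = b + logit/(a) = 0.6 + (-1.0198)/1.6000 = -0.0374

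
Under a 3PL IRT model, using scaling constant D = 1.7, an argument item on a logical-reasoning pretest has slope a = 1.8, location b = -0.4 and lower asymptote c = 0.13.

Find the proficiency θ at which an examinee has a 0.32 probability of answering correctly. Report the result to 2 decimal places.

-0.82

P(θ) = c + (1 − c) · 1 / (1 + exp(−D·a(θ − b)))
Remove guessing floor: (0.32 − 0.13)/(1 − 0.13) = 0.2184
logit = ln(0.2184/0.7816) = -1.2751
θ = b + logit/(1.7·a) = -0.4 + (-1.2751)/3.0600 = -0.8167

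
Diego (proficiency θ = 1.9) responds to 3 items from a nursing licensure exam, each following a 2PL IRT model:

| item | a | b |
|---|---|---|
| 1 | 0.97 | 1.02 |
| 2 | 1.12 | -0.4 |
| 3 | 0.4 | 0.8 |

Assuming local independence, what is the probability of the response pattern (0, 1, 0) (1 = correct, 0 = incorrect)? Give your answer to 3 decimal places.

P(θ) = 1 / (1 + exp(−a(θ − b)))
P_1 = 1/(1+e^{-0.8536}) = 0.7013
P_2 = 1/(1+e^{-2.5760}) = 0.9293
P_3 = 1/(1+e^{-0.4400}) = 0.6083
L = (1−P_1) × P_2 × (1−P_3) = 0.2987 × 0.9293 × 0.3917 = 0.10873

0.109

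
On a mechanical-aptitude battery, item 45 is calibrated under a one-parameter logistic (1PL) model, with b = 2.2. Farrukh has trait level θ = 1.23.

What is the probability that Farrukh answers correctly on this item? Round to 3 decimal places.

0.275

P(θ) = 1 / (1 + exp(−(θ − b)))
Exponent: (1.23 − 2.2) = -0.9700
1/(1 + e^{0.9700}) = 0.2749
P = 0.2749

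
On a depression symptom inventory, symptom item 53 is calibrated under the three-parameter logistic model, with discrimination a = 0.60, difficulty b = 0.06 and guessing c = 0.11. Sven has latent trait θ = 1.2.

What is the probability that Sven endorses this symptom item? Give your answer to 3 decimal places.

0.702

P(θ) = c + (1 − c) · 1 / (1 + exp(−a(θ − b)))
Exponent: 0.60 × (1.2 − 0.06) = 0.6840
1/(1 + e^{-0.6840}) = 0.6646
P = 0.11 + 0.89 × 0.6646 = 0.7015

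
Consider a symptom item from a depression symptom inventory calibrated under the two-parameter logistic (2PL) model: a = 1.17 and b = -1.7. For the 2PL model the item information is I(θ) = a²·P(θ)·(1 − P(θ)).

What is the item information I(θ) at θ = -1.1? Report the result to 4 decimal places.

0.3033

P = 1/(1+e^{-0.7020}) = 0.6686
P(1−P) = 0.6686 × 0.3314 = 0.2216
I = a² × P(1−P) = 1.17² × 0.2216 = 0.30330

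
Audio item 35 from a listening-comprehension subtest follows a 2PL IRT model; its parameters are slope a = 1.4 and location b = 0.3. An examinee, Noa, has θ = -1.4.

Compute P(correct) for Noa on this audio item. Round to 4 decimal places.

0.0847

P(θ) = 1 / (1 + exp(−a(θ − b)))
Exponent: 1.4 × (-1.4 − 0.3) = -2.3800
1/(1 + e^{2.3800}) = 0.0847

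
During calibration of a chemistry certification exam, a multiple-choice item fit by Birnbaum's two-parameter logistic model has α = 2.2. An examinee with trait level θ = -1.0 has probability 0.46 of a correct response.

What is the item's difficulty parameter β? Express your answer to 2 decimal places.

-0.93

P(θ) = 1 / (1 + exp(−α(θ − β)))
logit(0.46) = ln(0.46/0.54) = -0.1603
β = θ − logit/(α) = -1.0 − (-0.1603)/2.2000 = -0.9271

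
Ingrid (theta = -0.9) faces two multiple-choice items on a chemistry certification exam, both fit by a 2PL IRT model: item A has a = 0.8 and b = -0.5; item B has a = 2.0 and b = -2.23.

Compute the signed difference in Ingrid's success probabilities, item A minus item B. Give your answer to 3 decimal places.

P(theta) = 1 / (1 + exp(−a(theta − b)))
P_A = 0.4207
P_B = 0.9346
P_A − P_B = -0.5139

-0.514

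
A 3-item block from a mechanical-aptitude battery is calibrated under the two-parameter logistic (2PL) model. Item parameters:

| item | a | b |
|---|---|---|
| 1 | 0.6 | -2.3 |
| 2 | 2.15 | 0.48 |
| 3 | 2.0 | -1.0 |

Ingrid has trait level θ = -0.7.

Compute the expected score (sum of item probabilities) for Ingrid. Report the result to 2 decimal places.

P(θ) = 1 / (1 + exp(−a(θ − b)))
P_1 = 1/(1+e^{-0.9600}) = 0.7231
P_2 = 1/(1+e^{2.5370}) = 0.0733
P_3 = 1/(1+e^{-0.6000}) = 0.6457
E[score] = 0.7231 + 0.0733 + 0.6457 = 1.4421

1.44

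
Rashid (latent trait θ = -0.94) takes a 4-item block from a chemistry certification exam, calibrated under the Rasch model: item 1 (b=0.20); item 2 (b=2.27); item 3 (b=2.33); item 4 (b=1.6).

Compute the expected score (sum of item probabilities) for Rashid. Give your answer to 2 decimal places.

0.39

P(θ) = 1 / (1 + exp(−(θ − b)))
P_1 = 1/(1+e^{1.1400}) = 0.2423
P_2 = 1/(1+e^{3.2100}) = 0.0388
P_3 = 1/(1+e^{3.2700}) = 0.0366
P_4 = 1/(1+e^{2.5400}) = 0.0731
E[score] = 0.2423 + 0.0388 + 0.0366 + 0.0731 = 0.3908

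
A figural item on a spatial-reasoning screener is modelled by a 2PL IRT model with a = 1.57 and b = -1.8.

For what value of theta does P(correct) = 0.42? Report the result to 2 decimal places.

-2.01

P(theta) = 1 / (1 + exp(−a(theta − b)))
logit = ln(0.4200/0.5800) = -0.3228
theta = b + logit/(a) = -1.8 + (-0.3228)/1.5700 = -2.0056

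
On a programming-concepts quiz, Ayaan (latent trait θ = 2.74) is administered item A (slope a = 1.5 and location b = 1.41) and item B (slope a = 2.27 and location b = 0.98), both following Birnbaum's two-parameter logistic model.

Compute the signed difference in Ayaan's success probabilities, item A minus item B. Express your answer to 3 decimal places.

P(θ) = 1 / (1 + exp(−a(θ − b)))
P_A = 0.8803
P_B = 0.9819
P_A − P_B = -0.1017

-0.102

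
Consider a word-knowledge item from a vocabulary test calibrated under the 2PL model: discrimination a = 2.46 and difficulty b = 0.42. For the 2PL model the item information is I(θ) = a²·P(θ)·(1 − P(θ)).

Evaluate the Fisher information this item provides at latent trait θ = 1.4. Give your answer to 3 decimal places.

0.457

P = 1/(1+e^{-2.4108}) = 0.9176
P(1−P) = 0.9176 × 0.0824 = 0.0756
I = a² × P(1−P) = 2.46² × 0.0756 = 0.45732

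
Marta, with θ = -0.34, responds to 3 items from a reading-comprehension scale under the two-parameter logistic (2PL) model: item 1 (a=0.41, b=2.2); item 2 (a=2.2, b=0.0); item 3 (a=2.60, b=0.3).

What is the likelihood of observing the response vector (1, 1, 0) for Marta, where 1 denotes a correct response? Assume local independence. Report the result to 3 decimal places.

P(θ) = 1 / (1 + exp(−a(θ − b)))
P_1 = 1/(1+e^{1.0414}) = 0.2609
P_2 = 1/(1+e^{0.7480}) = 0.3213
P_3 = 1/(1+e^{1.6640}) = 0.1592
L = P_1 × P_2 × (1−P_3) = 0.2609 × 0.3213 × 0.8408 = 0.07046

0.070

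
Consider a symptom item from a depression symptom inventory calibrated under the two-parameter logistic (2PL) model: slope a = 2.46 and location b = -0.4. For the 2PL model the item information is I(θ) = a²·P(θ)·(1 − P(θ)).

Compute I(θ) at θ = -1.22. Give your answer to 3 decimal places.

P = 1/(1+e^{2.0172}) = 0.1174
P(1−P) = 0.1174 × 0.8826 = 0.1036
I = a² × P(1−P) = 2.46² × 0.1036 = 0.62709

0.627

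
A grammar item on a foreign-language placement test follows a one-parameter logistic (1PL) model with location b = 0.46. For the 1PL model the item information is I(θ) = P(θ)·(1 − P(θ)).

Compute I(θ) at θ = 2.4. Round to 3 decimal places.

0.110

P = 1/(1+e^{-1.9400}) = 0.8744
P(1−P) = 0.8744 × 0.1256 = 0.1099
I = P(1−P) = 0.10986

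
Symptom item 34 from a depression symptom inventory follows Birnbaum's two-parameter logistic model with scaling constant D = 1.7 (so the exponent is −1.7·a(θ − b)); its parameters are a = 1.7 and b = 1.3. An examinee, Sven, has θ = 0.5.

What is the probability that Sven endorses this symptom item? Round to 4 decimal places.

P(θ) = 1 / (1 + exp(−D·a(θ − b)))
Exponent: 1.7 × 1.7 × (0.5 − 1.3) = -2.3120
1/(1 + e^{2.3120}) = 0.0901
P = 0.0901

0.0901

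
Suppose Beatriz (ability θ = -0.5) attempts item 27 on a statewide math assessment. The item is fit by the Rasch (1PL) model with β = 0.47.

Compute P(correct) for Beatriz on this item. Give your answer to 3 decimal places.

P(θ) = 1 / (1 + exp(−(θ − β)))
Exponent: (-0.5 − 0.47) = -0.9700
1/(1 + e^{0.9700}) = 0.2749
P = 0.2749

0.275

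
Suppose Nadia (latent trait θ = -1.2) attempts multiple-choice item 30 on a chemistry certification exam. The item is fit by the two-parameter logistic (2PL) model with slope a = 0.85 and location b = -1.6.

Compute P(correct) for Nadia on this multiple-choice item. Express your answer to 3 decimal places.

0.584

P(θ) = 1 / (1 + exp(−a(θ − b)))
Exponent: 0.85 × (-1.2 − (-1.6)) = 0.3400
1/(1 + e^{-0.3400}) = 0.5842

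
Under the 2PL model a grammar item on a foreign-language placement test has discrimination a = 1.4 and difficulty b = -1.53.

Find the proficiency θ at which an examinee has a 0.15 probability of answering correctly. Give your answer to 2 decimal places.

-2.77

P(θ) = 1 / (1 + exp(−a(θ − b)))
logit = ln(0.1500/0.8500) = -1.7346
θ = b + logit/(a) = -1.53 + (-1.7346)/1.4000 = -2.7690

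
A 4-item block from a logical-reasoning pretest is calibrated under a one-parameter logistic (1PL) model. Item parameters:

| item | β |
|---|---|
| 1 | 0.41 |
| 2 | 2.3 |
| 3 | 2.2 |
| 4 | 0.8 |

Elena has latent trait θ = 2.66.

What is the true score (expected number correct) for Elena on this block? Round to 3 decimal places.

P(θ) = 1 / (1 + exp(−(θ − β)))
P_1 = 1/(1+e^{-2.2500}) = 0.9047
P_2 = 1/(1+e^{-0.3600}) = 0.5890
P_3 = 1/(1+e^{-0.4600}) = 0.6130
P_4 = 1/(1+e^{-1.8600}) = 0.8653
E[score] = 0.9047 + 0.5890 + 0.6130 + 0.8653 = 2.9720

2.972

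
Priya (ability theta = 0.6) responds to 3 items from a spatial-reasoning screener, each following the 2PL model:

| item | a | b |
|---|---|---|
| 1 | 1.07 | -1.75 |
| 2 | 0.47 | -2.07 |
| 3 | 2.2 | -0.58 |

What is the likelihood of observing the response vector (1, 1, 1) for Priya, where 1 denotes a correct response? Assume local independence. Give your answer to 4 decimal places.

P(theta) = 1 / (1 + exp(−a(theta − b)))
P_1 = 1/(1+e^{-2.5145}) = 0.9252
P_2 = 1/(1+e^{-1.2549}) = 0.7781
P_3 = 1/(1+e^{-2.5960}) = 0.9306
L = P_1 × P_2 × P_3 = 0.9252 × 0.7781 × 0.9306 = 0.66995

0.6699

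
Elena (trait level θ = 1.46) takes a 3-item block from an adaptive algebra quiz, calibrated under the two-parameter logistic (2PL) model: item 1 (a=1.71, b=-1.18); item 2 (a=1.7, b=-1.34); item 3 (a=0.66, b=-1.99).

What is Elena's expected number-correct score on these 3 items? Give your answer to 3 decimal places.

P(θ) = 1 / (1 + exp(−a(θ − b)))
P_1 = 1/(1+e^{-4.5144}) = 0.9892
P_2 = 1/(1+e^{-4.7600}) = 0.9915
P_3 = 1/(1+e^{-2.2770}) = 0.9070
E[score] = 0.9892 + 0.9915 + 0.9070 = 2.8876

2.888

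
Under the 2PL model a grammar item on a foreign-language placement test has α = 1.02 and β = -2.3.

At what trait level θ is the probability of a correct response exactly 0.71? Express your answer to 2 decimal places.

-1.42

P(θ) = 1 / (1 + exp(−α(θ − β)))
logit = ln(0.7100/0.2900) = 0.8954
θ = β + logit/(α) = -2.3 + 0.8954/1.0200 = -1.4222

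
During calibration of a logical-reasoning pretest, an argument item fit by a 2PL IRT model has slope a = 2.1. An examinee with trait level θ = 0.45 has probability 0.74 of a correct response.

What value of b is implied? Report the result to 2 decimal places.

-0.05

P(θ) = 1 / (1 + exp(−a(θ − b)))
logit(0.74) = ln(0.74/0.26) = 1.0460
b = θ − logit/(a) = 0.45 − 1.0460/2.1000 = -0.0481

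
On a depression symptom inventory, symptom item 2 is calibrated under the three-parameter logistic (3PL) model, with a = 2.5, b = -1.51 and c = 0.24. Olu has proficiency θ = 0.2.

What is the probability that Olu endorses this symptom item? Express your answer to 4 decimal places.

P(θ) = c + (1 − c) · 1 / (1 + exp(−a(θ − b)))
Exponent: 2.5 × (0.2 − (-1.51)) = 4.2750
1/(1 + e^{-4.2750}) = 0.9863
P = 0.24 + 0.76 × 0.9863 = 0.9896

0.9896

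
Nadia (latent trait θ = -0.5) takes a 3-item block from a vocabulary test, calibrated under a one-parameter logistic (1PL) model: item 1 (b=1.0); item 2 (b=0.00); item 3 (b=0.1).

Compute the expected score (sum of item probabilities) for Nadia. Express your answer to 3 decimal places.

P(θ) = 1 / (1 + exp(−(θ − b)))
P_1 = 1/(1+e^{1.5000}) = 0.1824
P_2 = 1/(1+e^{0.5000}) = 0.3775
P_3 = 1/(1+e^{0.6000}) = 0.3543
E[score] = 0.1824 + 0.3775 + 0.3543 = 0.9143

0.914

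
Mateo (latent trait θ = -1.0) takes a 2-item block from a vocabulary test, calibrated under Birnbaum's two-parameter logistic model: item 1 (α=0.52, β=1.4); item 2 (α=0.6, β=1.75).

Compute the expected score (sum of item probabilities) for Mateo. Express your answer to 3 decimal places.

0.384

P(θ) = 1 / (1 + exp(−α(θ − β)))
P_1 = 1/(1+e^{1.2480}) = 0.2230
P_2 = 1/(1+e^{1.6500}) = 0.1611
E[score] = 0.2230 + 0.1611 = 0.3842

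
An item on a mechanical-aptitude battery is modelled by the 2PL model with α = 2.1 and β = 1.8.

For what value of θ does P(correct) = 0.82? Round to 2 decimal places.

P(θ) = 1 / (1 + exp(−α(θ − β)))
logit = ln(0.8200/0.1800) = 1.5163
θ = β + logit/(α) = 1.8 + 1.5163/2.1000 = 2.5221

2.52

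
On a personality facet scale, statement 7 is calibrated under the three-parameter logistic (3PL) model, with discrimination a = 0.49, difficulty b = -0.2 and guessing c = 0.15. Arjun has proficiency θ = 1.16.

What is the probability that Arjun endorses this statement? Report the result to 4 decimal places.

P(θ) = c + (1 − c) · 1 / (1 + exp(−a(θ − b)))
Exponent: 0.49 × (1.16 − (-0.2)) = 0.6664
1/(1 + e^{-0.6664}) = 0.6607
P = 0.15 + 0.85 × 0.6607 = 0.7116

0.7116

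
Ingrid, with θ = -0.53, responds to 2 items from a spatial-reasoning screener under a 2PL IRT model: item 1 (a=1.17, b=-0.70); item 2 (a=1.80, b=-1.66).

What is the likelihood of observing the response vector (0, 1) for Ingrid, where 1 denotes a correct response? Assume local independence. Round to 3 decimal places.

0.398

P(θ) = 1 / (1 + exp(−a(θ − b)))
P_1 = 1/(1+e^{-0.1989}) = 0.5496
P_2 = 1/(1+e^{-2.0340}) = 0.8843
L = (1−P_1) × P_2 = 0.4504 × 0.8843 = 0.39833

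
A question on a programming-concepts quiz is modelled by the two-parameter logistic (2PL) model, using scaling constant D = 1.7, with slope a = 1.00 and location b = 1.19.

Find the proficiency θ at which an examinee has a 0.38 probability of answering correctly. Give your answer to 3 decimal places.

P(θ) = 1 / (1 + exp(−D·a(θ − b)))
logit = ln(0.3800/0.6200) = -0.4895
θ = b + logit/(1.7·a) = 1.19 + (-0.4895)/1.7000 = 0.9020

0.902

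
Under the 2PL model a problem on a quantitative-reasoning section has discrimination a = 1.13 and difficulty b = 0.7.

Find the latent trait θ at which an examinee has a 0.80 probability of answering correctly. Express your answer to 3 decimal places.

P(θ) = 1 / (1 + exp(−a(θ − b)))
logit = ln(0.8000/0.2000) = 1.3863
θ = b + logit/(a) = 0.7 + 1.3863/1.1300 = 1.9268

1.927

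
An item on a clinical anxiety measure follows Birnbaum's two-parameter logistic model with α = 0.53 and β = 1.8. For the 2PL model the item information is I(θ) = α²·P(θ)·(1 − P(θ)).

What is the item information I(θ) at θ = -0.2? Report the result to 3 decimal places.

P = 1/(1+e^{1.0600}) = 0.2573
P(1−P) = 0.2573 × 0.7427 = 0.1911
I = α² × P(1−P) = 0.53² × 0.1911 = 0.05368

0.054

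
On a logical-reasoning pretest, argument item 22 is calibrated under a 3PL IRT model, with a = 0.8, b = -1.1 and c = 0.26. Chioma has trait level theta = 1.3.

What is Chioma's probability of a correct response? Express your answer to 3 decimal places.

P(theta) = c + (1 − c) · 1 / (1 + exp(−a(theta − b)))
Exponent: 0.8 × (1.3 − (-1.1)) = 1.9200
1/(1 + e^{-1.9200}) = 0.8721
P = 0.26 + 0.74 × 0.8721 = 0.9054

0.905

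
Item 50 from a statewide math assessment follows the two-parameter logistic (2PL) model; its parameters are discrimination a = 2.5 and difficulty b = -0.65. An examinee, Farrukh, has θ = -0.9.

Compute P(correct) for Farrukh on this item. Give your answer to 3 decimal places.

0.349

P(θ) = 1 / (1 + exp(−a(θ − b)))
Exponent: 2.5 × (-0.9 − (-0.65)) = -0.6250
1/(1 + e^{0.6250}) = 0.3486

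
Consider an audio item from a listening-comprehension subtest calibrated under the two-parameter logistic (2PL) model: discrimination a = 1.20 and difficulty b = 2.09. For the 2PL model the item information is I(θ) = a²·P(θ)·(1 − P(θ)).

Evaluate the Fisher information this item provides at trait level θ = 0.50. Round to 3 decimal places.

P = 1/(1+e^{1.9080}) = 0.1292
P(1−P) = 0.1292 × 0.8708 = 0.1125
I = a² × P(1−P) = 1.20² × 0.1125 = 0.16202

0.162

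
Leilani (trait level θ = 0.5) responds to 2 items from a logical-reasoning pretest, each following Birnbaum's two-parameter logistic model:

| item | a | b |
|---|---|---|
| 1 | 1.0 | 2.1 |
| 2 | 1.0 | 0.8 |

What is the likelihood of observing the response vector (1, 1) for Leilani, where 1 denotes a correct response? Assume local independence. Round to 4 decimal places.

P(θ) = 1 / (1 + exp(−a(θ − b)))
P_1 = 1/(1+e^{1.6000}) = 0.1680
P_2 = 1/(1+e^{0.3000}) = 0.4256
L = P_1 × P_2 = 0.1680 × 0.4256 = 0.07149

0.0715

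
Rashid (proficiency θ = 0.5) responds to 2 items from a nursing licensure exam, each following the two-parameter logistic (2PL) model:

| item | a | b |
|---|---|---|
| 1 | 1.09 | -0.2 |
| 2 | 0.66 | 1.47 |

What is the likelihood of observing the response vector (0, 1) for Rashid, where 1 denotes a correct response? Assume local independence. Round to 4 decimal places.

0.1098

P(θ) = 1 / (1 + exp(−a(θ − b)))
P_1 = 1/(1+e^{-0.7630}) = 0.6820
P_2 = 1/(1+e^{0.6402}) = 0.3452
L = (1−P_1) × P_2 = 0.3180 × 0.3452 = 0.10977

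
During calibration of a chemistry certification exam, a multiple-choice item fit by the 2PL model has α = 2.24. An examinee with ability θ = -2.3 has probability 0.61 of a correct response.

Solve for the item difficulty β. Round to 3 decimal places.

-2.500

P(θ) = 1 / (1 + exp(−α(θ − β)))
logit(0.61) = ln(0.61/0.39) = 0.4473
β = θ − logit/(α) = -2.3 − 0.4473/2.2400 = -2.4997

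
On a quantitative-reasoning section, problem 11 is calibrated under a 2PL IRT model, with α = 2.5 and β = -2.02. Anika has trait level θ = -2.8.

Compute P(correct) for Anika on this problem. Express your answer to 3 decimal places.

P(θ) = 1 / (1 + exp(−α(θ − β)))
Exponent: 2.5 × (-2.8 − (-2.02)) = -1.9500
1/(1 + e^{1.9500}) = 0.1246

0.125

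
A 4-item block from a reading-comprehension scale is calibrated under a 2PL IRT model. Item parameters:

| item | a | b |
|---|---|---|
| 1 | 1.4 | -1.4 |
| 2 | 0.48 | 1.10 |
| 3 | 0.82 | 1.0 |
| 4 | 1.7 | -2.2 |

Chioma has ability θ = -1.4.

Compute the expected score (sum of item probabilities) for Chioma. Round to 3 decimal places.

1.650

P(θ) = 1 / (1 + exp(−a(θ − b)))
P_1 = 1/(1+e^{0.0000}) = 0.5000
P_2 = 1/(1+e^{1.2000}) = 0.2315
P_3 = 1/(1+e^{1.9680}) = 0.1226
P_4 = 1/(1+e^{-1.3600}) = 0.7958
E[score] = 0.5000 + 0.2315 + 0.1226 + 0.7958 = 1.6498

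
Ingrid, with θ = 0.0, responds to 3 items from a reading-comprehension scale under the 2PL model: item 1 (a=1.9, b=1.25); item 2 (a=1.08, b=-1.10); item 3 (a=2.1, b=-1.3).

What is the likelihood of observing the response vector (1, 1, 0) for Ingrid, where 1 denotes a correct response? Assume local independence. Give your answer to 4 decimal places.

0.0040

P(θ) = 1 / (1 + exp(−a(θ − b)))
P_1 = 1/(1+e^{2.3750}) = 0.0851
P_2 = 1/(1+e^{-1.1880}) = 0.7664
P_3 = 1/(1+e^{-2.7300}) = 0.9388
L = P_1 × P_2 × (1−P_3) = 0.0851 × 0.7664 × 0.0612 = 0.00399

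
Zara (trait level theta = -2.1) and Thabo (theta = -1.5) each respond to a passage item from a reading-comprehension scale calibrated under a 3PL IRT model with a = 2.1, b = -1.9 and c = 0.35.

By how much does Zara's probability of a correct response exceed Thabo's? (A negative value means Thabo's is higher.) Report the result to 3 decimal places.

P(theta) = c + (1 − c) · 1 / (1 + exp(−a(theta − b)))
P(Zara) = 0.6077  [exponent -0.4200]
P(Thabo) = 0.8040  [exponent 0.8400]
Difference = 0.6077 − 0.8040 = -0.1963

-0.196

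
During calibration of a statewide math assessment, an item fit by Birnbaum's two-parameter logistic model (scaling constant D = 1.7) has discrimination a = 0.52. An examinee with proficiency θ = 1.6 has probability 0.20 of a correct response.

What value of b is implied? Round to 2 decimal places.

3.17

P(θ) = 1 / (1 + exp(−D·a(θ − b)))
logit(0.20) = ln(0.20/0.80) = -1.3863
b = θ − logit/(1.7·a) = 1.6 − (-1.3863)/0.8840 = 3.1682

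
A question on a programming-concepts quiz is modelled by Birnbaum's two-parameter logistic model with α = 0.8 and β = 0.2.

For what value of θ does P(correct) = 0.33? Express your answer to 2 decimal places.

P(θ) = 1 / (1 + exp(−α(θ − β)))
logit = ln(0.3300/0.6700) = -0.7082
θ = β + logit/(α) = 0.2 + (-0.7082)/0.8000 = -0.6852

-0.69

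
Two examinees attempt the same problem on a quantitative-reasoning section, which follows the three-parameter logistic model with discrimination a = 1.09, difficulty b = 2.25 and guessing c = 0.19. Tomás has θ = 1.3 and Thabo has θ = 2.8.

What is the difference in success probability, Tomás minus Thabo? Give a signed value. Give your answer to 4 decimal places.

P(θ) = c + (1 − c) · 1 / (1 + exp(−a(θ − b)))
P(Tomás) = 0.4022  [exponent -1.0355]
P(Thabo) = 0.7129  [exponent 0.5995]
Difference = 0.4022 − 0.7129 = -0.3107

-0.3107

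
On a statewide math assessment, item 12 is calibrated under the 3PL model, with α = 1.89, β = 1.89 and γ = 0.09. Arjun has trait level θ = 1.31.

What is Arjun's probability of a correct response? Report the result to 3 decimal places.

P(θ) = γ + (1 − γ) · 1 / (1 + exp(−α(θ − β)))
Exponent: 1.89 × (1.31 − 1.89) = -1.0962
1/(1 + e^{1.0962}) = 0.2505
P = 0.09 + 0.91 × 0.2505 = 0.3179

0.318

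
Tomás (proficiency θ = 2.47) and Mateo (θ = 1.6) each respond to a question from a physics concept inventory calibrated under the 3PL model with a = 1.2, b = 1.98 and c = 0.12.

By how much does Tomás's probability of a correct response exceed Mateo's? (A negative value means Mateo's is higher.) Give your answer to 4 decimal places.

P(θ) = c + (1 − c) · 1 / (1 + exp(−a(θ − b)))
P(Tomás) = 0.6858  [exponent 0.5880]
P(Mateo) = 0.4614  [exponent -0.4560]
Difference = 0.6858 − 0.4614 = 0.2244

0.2244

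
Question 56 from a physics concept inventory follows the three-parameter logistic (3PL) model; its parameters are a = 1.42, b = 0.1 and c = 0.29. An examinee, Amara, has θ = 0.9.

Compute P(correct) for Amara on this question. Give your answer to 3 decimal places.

0.827

P(θ) = c + (1 − c) · 1 / (1 + exp(−a(θ − b)))
Exponent: 1.42 × (0.9 − 0.1) = 1.1360
1/(1 + e^{-1.1360}) = 0.7569
P = 0.29 + 0.71 × 0.7569 = 0.8274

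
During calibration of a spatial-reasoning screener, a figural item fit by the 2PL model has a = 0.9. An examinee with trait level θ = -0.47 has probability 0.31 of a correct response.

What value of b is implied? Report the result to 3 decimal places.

P(θ) = 1 / (1 + exp(−a(θ − b)))
logit(0.31) = ln(0.31/0.69) = -0.8001
b = θ − logit/(a) = -0.47 − (-0.8001)/0.9000 = 0.4190

0.419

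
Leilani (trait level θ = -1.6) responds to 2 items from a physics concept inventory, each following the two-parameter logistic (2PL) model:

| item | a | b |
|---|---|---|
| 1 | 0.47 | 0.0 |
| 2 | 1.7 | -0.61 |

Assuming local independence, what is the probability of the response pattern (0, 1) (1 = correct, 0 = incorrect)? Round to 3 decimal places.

P(θ) = 1 / (1 + exp(−a(θ − b)))
P_1 = 1/(1+e^{0.7520}) = 0.3204
P_2 = 1/(1+e^{1.6830}) = 0.1567
L = (1−P_1) × P_2 = 0.6796 × 0.1567 = 0.10649

0.106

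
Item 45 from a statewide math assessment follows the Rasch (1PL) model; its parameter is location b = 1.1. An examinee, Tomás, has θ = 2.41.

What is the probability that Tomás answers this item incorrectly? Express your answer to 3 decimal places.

0.212

P(θ) = 1 / (1 + exp(−(θ − b)))
Exponent: (2.41 − 1.1) = 1.3100
1/(1 + e^{-1.3100}) = 0.7875
P = 0.7875
P(incorrect) = 1 − 0.7875 = 0.2125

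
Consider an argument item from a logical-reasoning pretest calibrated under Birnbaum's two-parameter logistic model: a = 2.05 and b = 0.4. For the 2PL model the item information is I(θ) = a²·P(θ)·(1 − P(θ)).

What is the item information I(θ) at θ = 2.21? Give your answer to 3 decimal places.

0.098

P = 1/(1+e^{-3.7105}) = 0.9761
P(1−P) = 0.9761 × 0.0239 = 0.0233
I = a² × P(1−P) = 2.05² × 0.0233 = 0.09796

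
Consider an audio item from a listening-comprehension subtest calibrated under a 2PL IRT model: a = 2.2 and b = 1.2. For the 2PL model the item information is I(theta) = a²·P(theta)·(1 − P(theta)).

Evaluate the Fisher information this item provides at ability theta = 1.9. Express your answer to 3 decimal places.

0.704

P = 1/(1+e^{-1.5400}) = 0.8235
P(1−P) = 0.8235 × 0.1765 = 0.1454
I = a² × P(1−P) = 2.2² × 0.1454 = 0.70359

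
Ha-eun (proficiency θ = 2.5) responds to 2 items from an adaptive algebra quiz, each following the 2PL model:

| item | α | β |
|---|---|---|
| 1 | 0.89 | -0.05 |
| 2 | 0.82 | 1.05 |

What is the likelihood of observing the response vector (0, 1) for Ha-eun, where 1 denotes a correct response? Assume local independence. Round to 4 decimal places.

P(θ) = 1 / (1 + exp(−α(θ − β)))
P_1 = 1/(1+e^{-2.2695}) = 0.9063
P_2 = 1/(1+e^{-1.1890}) = 0.7666
L = (1−P_1) × P_2 = 0.0937 × 0.7666 = 0.07181

0.0718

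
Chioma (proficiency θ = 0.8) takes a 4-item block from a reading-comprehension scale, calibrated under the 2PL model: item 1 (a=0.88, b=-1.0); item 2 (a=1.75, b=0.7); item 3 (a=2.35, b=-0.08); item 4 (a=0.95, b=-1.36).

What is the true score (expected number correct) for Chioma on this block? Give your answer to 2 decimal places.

3.15

P(θ) = 1 / (1 + exp(−a(θ − b)))
P_1 = 1/(1+e^{-1.5840}) = 0.8298
P_2 = 1/(1+e^{-0.1750}) = 0.5436
P_3 = 1/(1+e^{-2.0680}) = 0.8878
P_4 = 1/(1+e^{-2.0520}) = 0.8861
E[score] = 0.8298 + 0.5436 + 0.8878 + 0.8861 = 3.1473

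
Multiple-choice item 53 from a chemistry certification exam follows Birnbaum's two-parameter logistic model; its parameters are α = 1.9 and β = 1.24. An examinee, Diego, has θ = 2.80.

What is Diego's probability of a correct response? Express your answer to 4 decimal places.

0.9509

P(θ) = 1 / (1 + exp(−α(θ − β)))
Exponent: 1.9 × (2.80 − 1.24) = 2.9640
1/(1 + e^{-2.9640}) = 0.9509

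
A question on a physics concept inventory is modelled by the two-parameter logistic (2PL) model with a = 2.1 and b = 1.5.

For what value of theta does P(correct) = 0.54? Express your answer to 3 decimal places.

1.576

P(theta) = 1 / (1 + exp(−a(theta − b)))
logit = ln(0.5400/0.4600) = 0.1603
theta = b + logit/(a) = 1.5 + 0.1603/2.1000 = 1.5764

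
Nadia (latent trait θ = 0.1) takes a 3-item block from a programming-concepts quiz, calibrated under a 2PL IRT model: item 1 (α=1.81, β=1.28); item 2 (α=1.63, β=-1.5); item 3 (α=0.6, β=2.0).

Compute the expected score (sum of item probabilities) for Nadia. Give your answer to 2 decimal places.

P(θ) = 1 / (1 + exp(−α(θ − β)))
P_1 = 1/(1+e^{2.1358}) = 0.1057
P_2 = 1/(1+e^{-2.6080}) = 0.9314
P_3 = 1/(1+e^{1.1400}) = 0.2423
E[score] = 0.1057 + 0.9314 + 0.2423 = 1.2794

1.28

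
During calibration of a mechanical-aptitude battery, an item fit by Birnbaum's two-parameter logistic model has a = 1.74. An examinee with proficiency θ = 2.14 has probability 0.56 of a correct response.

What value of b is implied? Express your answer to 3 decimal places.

P(θ) = 1 / (1 + exp(−a(θ − b)))
logit(0.56) = ln(0.56/0.44) = 0.2412
b = θ − logit/(a) = 2.14 − 0.2412/1.7400 = 2.0014

2.001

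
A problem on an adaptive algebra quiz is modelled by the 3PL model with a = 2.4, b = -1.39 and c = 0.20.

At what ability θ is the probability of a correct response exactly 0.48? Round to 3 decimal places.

P(θ) = c + (1 − c) · 1 / (1 + exp(−a(θ − b)))
Remove guessing floor: (0.48 − 0.20)/(1 − 0.20) = 0.3500
logit = ln(0.3500/0.6500) = -0.6190
θ = b + logit/(a) = -1.39 + (-0.6190)/2.4000 = -1.6479

-1.648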